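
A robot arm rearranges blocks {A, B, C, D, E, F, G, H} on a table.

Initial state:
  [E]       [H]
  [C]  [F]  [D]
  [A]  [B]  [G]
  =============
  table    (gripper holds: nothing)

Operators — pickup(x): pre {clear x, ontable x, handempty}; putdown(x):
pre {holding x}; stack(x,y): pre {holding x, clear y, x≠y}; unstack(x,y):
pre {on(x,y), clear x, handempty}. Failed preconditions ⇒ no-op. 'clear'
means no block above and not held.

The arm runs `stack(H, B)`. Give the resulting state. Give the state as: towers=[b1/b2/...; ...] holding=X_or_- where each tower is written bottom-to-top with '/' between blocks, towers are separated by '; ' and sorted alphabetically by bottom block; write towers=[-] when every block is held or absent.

towers=[A/C/E; B/F; G/D/H] holding=-

before: towers=[A/C/E; B/F; G/D/H] holding=-
pre[stack(H, B)]: holding(H) ✗, clear(B) ✗, H≠B ✓
holding(H), clear(B) unmet → stack(H, B) is a no-op
after:  towers=[A/C/E; B/F; G/D/H] holding=-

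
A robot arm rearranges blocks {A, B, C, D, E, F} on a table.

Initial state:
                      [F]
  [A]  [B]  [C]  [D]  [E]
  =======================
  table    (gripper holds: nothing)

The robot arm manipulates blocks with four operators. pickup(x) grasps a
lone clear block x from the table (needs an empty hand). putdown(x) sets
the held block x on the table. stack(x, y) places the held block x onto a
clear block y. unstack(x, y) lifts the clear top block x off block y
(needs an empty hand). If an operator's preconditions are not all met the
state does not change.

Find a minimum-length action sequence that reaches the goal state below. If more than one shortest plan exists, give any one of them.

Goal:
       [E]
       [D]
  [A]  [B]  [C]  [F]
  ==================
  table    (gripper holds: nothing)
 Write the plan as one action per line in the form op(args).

unstack(F, E)
putdown(F)
pickup(D)
stack(D, B)
pickup(E)
stack(E, D)

step 1 (unstack(F, E)): towers=[A; B; C; D; E] holding=F
step 2 (putdown(F)): towers=[A; B; C; D; E; F] holding=-
step 3 (pickup(D)): towers=[A; B; C; E; F] holding=D
step 4 (stack(D, B)): towers=[A; B/D; C; E; F] holding=-
step 5 (pickup(E)): towers=[A; B/D; C; F] holding=E
step 6 (stack(E, D)): towers=[A; B/D/E; C; F] holding=-
goal check: towers=[A; B/D/E; C; F] holding=- — reached (length 6, optimal by BFS)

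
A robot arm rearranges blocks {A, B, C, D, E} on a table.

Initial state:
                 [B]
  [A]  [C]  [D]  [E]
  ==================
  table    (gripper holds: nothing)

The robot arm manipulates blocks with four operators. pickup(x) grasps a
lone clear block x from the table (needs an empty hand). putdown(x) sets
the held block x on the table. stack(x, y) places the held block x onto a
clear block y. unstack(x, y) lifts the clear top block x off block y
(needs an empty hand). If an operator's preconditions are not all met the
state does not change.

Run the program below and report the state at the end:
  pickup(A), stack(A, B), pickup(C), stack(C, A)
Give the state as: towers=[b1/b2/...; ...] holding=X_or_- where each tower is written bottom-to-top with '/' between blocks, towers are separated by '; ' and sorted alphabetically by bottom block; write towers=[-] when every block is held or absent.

towers=[D; E/B/A/C] holding=-

step 1 (pickup(A)): towers=[C; D; E/B] holding=A
step 2 (stack(A, B)): towers=[C; D; E/B/A] holding=-
step 3 (pickup(C)): towers=[D; E/B/A] holding=C
step 4 (stack(C, A)): towers=[D; E/B/A/C] holding=-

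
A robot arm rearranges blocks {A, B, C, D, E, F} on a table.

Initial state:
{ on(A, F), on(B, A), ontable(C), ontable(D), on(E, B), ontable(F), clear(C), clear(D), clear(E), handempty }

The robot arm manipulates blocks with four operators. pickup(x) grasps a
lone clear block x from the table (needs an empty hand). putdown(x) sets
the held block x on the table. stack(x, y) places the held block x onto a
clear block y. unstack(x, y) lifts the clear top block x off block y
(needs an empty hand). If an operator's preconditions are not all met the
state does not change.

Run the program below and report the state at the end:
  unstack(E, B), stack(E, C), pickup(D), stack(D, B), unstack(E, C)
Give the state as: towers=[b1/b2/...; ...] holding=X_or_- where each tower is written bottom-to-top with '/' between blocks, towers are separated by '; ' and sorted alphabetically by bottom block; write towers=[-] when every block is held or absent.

step 1 (unstack(E, B)): towers=[C; D; F/A/B] holding=E
step 2 (stack(E, C)): towers=[C/E; D; F/A/B] holding=-
step 3 (pickup(D)): towers=[C/E; F/A/B] holding=D
step 4 (stack(D, B)): towers=[C/E; F/A/B/D] holding=-
step 5 (unstack(E, C)): towers=[C; F/A/B/D] holding=E

towers=[C; F/A/B/D] holding=E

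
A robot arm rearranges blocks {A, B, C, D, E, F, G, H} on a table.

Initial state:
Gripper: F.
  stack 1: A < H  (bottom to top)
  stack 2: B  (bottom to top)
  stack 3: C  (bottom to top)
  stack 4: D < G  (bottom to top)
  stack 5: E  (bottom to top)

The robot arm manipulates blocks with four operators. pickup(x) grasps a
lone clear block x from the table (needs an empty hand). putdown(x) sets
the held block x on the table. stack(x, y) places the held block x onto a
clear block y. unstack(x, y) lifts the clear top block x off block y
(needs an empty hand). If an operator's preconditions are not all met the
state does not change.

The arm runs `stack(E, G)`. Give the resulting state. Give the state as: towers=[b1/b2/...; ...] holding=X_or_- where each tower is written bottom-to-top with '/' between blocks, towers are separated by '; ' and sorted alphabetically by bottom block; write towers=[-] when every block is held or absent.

before: towers=[A/H; B; C; D/G; E] holding=F
pre[stack(E, G)]: holding(E) ✗, clear(G) ✓, E≠G ✓
holding(E) unmet → stack(E, G) is a no-op
after:  towers=[A/H; B; C; D/G; E] holding=F

towers=[A/H; B; C; D/G; E] holding=F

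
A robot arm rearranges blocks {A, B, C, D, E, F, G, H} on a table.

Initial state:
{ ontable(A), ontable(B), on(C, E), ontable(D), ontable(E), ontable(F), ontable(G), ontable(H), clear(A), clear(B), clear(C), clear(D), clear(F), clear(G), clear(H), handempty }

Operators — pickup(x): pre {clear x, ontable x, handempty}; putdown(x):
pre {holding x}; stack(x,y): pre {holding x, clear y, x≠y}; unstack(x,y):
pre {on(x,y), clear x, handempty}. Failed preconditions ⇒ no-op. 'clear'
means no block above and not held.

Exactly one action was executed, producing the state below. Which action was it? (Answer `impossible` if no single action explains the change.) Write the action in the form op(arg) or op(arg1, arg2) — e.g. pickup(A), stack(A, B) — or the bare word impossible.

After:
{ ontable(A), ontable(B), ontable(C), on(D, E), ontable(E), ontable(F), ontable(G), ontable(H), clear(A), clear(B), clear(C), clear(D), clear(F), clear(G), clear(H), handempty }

impossible

target: towers=[A; B; C; E/D; F; G; H] holding=-
         pickup(G) → towers=[A; B; D; E/C; F; H] holding=G
         pickup(A) → towers=[B; D; E/C; F; G; H] holding=A
         pickup(H) → towers=[A; B; D; E/C; F; G] holding=H
         pickup(B) → towers=[A; D; E/C; F; G; H] holding=B
         pickup(F) → towers=[A; B; D; E/C; G; H] holding=F
         pickup(D) → towers=[A; B; E/C; F; G; H] holding=D
     unstack(C, E) → towers=[A; B; D; E; F; G; H] holding=C
none of the 7 applicable actions match → impossible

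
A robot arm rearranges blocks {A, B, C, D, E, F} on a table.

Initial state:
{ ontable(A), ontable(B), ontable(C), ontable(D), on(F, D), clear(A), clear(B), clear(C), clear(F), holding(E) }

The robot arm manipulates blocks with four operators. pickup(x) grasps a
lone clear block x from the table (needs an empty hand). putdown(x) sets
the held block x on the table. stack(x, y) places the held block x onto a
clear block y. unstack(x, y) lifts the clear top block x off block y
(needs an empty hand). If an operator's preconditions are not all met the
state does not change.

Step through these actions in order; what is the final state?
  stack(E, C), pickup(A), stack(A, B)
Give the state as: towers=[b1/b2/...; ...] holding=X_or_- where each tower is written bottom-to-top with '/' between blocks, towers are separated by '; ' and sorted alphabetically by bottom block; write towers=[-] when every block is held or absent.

step 1 (stack(E, C)): towers=[A; B; C/E; D/F] holding=-
step 2 (pickup(A)): towers=[B; C/E; D/F] holding=A
step 3 (stack(A, B)): towers=[B/A; C/E; D/F] holding=-

towers=[B/A; C/E; D/F] holding=-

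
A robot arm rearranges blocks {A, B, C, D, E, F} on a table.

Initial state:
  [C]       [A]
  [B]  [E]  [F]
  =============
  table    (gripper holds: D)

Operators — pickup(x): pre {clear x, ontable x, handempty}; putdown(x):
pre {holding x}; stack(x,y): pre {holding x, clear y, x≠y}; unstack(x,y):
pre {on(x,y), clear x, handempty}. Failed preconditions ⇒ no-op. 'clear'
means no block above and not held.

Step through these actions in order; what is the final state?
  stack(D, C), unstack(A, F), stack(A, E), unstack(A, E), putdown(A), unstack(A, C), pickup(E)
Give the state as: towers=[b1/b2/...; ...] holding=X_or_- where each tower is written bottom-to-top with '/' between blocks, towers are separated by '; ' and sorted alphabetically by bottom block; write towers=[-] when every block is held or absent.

towers=[A; B/C/D; F] holding=E

step 1 (stack(D, C)): towers=[B/C/D; E; F/A] holding=-
step 2 (unstack(A, F)): towers=[B/C/D; E; F] holding=A
step 3 (stack(A, E)): towers=[B/C/D; E/A; F] holding=-
step 4 (unstack(A, E)): towers=[B/C/D; E; F] holding=A
step 5 (putdown(A)): towers=[A; B/C/D; E; F] holding=-
step 6 (unstack(A, C)) [no-op]: towers=[A; B/C/D; E; F] holding=-
step 7 (pickup(E)): towers=[A; B/C/D; F] holding=E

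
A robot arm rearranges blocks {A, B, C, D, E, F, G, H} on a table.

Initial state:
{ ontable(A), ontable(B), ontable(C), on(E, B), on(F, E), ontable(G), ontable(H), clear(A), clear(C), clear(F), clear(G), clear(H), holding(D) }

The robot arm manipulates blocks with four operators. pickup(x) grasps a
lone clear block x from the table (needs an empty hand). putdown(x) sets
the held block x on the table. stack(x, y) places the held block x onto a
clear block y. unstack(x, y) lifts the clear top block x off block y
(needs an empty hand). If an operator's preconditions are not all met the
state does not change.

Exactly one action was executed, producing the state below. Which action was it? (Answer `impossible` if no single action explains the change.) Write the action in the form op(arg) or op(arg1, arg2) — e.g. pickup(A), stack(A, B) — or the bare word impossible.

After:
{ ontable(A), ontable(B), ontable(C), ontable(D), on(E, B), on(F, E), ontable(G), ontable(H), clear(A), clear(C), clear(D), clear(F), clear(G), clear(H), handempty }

putdown(D)

target: towers=[A; B/E/F; C; D; G; H] holding=-
        putdown(D) → towers=[A; B/E/F; C; D; G; H] holding=-  ← match
       stack(D, G) → towers=[A; B/E/F; C; G/D; H] holding=-
       stack(D, A) → towers=[A/D; B/E/F; C; G; H] holding=-
       stack(D, H) → towers=[A; B/E/F; C; G; H/D] holding=-
       stack(D, F) → towers=[A; B/E/F/D; C; G; H] holding=-
       stack(D, C) → towers=[A; B/E/F; C/D; G; H] holding=-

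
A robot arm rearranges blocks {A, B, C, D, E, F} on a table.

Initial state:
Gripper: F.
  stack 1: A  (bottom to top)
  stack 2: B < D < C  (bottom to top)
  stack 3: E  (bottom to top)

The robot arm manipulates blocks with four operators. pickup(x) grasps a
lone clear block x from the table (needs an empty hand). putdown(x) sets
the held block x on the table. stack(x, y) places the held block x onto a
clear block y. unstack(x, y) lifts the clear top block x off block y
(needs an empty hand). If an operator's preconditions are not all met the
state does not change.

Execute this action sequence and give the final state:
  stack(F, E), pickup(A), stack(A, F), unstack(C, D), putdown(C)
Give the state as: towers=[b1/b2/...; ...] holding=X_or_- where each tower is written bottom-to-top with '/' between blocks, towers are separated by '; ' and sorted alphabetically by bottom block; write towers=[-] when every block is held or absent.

step 1 (stack(F, E)): towers=[A; B/D/C; E/F] holding=-
step 2 (pickup(A)): towers=[B/D/C; E/F] holding=A
step 3 (stack(A, F)): towers=[B/D/C; E/F/A] holding=-
step 4 (unstack(C, D)): towers=[B/D; E/F/A] holding=C
step 5 (putdown(C)): towers=[B/D; C; E/F/A] holding=-

towers=[B/D; C; E/F/A] holding=-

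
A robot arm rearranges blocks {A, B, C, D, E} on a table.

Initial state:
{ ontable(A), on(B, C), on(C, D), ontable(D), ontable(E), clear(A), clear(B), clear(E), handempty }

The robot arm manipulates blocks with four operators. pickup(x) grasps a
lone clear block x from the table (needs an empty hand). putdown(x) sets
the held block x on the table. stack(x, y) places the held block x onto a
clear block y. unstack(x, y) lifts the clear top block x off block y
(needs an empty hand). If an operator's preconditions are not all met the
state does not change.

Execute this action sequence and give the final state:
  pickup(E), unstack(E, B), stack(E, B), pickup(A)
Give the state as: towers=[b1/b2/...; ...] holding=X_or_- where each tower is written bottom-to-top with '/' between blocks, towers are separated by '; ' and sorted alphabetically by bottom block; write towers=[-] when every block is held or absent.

towers=[D/C/B/E] holding=A

step 1 (pickup(E)): towers=[A; D/C/B] holding=E
step 2 (unstack(E, B)) [no-op]: towers=[A; D/C/B] holding=E
step 3 (stack(E, B)): towers=[A; D/C/B/E] holding=-
step 4 (pickup(A)): towers=[D/C/B/E] holding=A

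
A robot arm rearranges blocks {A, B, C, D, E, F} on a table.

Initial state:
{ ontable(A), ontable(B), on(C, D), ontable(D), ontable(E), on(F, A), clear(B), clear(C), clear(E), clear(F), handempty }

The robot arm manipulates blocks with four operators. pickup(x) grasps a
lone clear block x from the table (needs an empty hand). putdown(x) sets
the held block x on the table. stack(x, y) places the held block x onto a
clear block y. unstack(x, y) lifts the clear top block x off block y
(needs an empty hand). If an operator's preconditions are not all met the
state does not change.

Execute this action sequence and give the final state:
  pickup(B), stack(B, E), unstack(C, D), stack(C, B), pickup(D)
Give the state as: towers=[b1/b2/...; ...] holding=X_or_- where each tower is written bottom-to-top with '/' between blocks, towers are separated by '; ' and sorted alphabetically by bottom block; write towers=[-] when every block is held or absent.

step 1 (pickup(B)): towers=[A/F; D/C; E] holding=B
step 2 (stack(B, E)): towers=[A/F; D/C; E/B] holding=-
step 3 (unstack(C, D)): towers=[A/F; D; E/B] holding=C
step 4 (stack(C, B)): towers=[A/F; D; E/B/C] holding=-
step 5 (pickup(D)): towers=[A/F; E/B/C] holding=D

towers=[A/F; E/B/C] holding=D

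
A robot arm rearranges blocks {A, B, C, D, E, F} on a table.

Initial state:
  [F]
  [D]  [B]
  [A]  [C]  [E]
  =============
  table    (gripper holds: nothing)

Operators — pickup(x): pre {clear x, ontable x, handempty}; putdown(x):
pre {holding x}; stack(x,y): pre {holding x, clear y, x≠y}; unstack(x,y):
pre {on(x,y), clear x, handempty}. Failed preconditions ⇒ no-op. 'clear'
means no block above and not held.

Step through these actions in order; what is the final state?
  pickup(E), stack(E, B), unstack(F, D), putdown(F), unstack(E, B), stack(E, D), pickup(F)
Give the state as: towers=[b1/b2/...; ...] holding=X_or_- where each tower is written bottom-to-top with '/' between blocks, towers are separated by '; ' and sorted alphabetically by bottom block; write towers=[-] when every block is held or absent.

towers=[A/D/E; C/B] holding=F

step 1 (pickup(E)): towers=[A/D/F; C/B] holding=E
step 2 (stack(E, B)): towers=[A/D/F; C/B/E] holding=-
step 3 (unstack(F, D)): towers=[A/D; C/B/E] holding=F
step 4 (putdown(F)): towers=[A/D; C/B/E; F] holding=-
step 5 (unstack(E, B)): towers=[A/D; C/B; F] holding=E
step 6 (stack(E, D)): towers=[A/D/E; C/B; F] holding=-
step 7 (pickup(F)): towers=[A/D/E; C/B] holding=F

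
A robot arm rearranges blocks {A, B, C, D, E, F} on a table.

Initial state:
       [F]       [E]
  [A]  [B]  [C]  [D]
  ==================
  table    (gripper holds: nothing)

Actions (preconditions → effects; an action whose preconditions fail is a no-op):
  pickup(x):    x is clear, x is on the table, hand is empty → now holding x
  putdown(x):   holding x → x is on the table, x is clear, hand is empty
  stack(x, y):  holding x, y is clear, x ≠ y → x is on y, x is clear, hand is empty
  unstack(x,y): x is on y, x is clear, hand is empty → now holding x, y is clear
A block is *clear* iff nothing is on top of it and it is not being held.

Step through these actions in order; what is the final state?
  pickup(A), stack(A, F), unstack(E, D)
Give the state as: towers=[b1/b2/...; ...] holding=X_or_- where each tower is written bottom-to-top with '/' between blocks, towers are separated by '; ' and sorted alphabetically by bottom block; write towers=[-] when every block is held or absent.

step 1 (pickup(A)): towers=[B/F; C; D/E] holding=A
step 2 (stack(A, F)): towers=[B/F/A; C; D/E] holding=-
step 3 (unstack(E, D)): towers=[B/F/A; C; D] holding=E

towers=[B/F/A; C; D] holding=E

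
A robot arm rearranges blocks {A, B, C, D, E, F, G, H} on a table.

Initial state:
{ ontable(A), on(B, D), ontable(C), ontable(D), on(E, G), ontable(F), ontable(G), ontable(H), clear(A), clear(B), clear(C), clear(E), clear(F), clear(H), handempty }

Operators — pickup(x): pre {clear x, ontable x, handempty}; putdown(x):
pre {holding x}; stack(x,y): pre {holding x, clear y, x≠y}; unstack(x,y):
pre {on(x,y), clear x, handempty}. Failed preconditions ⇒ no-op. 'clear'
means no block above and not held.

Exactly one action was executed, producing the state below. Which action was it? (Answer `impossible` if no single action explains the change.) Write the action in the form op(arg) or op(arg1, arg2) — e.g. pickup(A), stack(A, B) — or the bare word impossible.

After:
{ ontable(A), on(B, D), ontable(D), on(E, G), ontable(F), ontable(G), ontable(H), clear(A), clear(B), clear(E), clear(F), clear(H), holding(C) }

pickup(C)

target: towers=[A; D/B; F; G/E; H] holding=C
         pickup(A) → towers=[C; D/B; F; G/E; H] holding=A
     unstack(E, G) → towers=[A; C; D/B; F; G; H] holding=E
         pickup(H) → towers=[A; C; D/B; F; G/E] holding=H
     unstack(B, D) → towers=[A; C; D; F; G/E; H] holding=B
         pickup(F) → towers=[A; C; D/B; G/E; H] holding=F
         pickup(C) → towers=[A; D/B; F; G/E; H] holding=C  ← match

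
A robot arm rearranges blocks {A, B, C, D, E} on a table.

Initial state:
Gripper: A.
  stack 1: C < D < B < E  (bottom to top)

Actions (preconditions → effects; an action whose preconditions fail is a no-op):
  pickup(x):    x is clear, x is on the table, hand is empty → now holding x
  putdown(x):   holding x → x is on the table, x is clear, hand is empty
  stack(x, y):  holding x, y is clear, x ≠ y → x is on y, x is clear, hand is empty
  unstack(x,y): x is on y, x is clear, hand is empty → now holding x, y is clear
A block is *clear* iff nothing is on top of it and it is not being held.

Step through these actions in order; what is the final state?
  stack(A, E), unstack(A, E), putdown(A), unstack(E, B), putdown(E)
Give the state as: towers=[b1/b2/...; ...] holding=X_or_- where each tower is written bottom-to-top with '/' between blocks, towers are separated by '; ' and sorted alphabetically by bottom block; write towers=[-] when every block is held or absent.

step 1 (stack(A, E)): towers=[C/D/B/E/A] holding=-
step 2 (unstack(A, E)): towers=[C/D/B/E] holding=A
step 3 (putdown(A)): towers=[A; C/D/B/E] holding=-
step 4 (unstack(E, B)): towers=[A; C/D/B] holding=E
step 5 (putdown(E)): towers=[A; C/D/B; E] holding=-

towers=[A; C/D/B; E] holding=-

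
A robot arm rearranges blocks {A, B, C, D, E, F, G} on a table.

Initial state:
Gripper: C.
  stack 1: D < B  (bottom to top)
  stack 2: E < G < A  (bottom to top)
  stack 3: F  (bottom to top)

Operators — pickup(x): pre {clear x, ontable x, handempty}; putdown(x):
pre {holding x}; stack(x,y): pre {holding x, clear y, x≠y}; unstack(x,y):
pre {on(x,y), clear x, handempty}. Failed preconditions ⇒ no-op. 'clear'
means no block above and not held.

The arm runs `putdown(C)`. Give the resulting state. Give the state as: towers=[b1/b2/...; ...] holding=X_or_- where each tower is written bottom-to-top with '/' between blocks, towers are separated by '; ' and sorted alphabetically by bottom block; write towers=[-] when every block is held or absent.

towers=[C; D/B; E/G/A; F] holding=-

before: towers=[D/B; E/G/A; F] holding=C
pre[putdown(C)]: holding(C) ok
all met → apply putdown(C)
after:  towers=[C; D/B; E/G/A; F] holding=-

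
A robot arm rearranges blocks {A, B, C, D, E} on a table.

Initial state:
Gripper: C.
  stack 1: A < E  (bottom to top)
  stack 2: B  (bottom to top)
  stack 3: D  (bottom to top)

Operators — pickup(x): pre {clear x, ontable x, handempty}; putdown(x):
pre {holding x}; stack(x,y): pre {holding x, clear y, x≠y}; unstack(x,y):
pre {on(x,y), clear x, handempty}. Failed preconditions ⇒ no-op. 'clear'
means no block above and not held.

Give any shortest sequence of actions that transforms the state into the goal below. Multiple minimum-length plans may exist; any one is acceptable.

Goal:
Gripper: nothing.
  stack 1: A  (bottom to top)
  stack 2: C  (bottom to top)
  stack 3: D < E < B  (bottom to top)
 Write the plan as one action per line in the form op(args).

step 1 (putdown(C)): towers=[A/E; B; C; D] holding=-
step 2 (unstack(E, A)): towers=[A; B; C; D] holding=E
step 3 (stack(E, D)): towers=[A; B; C; D/E] holding=-
step 4 (pickup(B)): towers=[A; C; D/E] holding=B
step 5 (stack(B, E)): towers=[A; C; D/E/B] holding=-
goal check: towers=[A; C; D/E/B] holding=- — reached (length 5, optimal by BFS)

putdown(C)
unstack(E, A)
stack(E, D)
pickup(B)
stack(B, E)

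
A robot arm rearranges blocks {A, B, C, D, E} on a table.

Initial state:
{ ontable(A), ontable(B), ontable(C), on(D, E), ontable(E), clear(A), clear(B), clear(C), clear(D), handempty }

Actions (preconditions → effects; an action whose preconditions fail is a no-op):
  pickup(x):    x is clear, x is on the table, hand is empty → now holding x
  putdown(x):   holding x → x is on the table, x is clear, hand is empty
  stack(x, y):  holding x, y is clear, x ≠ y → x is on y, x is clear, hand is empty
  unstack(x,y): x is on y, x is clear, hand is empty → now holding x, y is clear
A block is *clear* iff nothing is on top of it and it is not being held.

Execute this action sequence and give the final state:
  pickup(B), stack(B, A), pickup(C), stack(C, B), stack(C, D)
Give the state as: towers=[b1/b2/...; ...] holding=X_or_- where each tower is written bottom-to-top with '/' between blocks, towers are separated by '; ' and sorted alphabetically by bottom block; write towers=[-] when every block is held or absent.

towers=[A/B/C; E/D] holding=-

step 1 (pickup(B)): towers=[A; C; E/D] holding=B
step 2 (stack(B, A)): towers=[A/B; C; E/D] holding=-
step 3 (pickup(C)): towers=[A/B; E/D] holding=C
step 4 (stack(C, B)): towers=[A/B/C; E/D] holding=-
step 5 (stack(C, D)) [no-op]: towers=[A/B/C; E/D] holding=-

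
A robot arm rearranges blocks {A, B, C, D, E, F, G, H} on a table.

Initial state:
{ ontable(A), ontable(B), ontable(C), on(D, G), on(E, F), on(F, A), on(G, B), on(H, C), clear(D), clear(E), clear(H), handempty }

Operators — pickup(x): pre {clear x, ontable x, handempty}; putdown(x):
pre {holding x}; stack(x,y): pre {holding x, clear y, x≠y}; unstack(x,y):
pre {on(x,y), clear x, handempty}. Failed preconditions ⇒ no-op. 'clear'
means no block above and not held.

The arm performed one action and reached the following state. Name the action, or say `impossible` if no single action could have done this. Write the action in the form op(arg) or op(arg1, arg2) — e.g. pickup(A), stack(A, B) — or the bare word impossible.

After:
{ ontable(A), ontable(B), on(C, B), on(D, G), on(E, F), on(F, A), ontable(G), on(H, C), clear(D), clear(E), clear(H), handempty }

impossible

target: towers=[A/F/E; B/C/H; G/D] holding=-
     unstack(E, F) → towers=[A/F; B/G/D; C/H] holding=E
     unstack(H, C) → towers=[A/F/E; B/G/D; C] holding=H
     unstack(D, G) → towers=[A/F/E; B/G; C/H] holding=D
none of the 3 applicable actions match → impossible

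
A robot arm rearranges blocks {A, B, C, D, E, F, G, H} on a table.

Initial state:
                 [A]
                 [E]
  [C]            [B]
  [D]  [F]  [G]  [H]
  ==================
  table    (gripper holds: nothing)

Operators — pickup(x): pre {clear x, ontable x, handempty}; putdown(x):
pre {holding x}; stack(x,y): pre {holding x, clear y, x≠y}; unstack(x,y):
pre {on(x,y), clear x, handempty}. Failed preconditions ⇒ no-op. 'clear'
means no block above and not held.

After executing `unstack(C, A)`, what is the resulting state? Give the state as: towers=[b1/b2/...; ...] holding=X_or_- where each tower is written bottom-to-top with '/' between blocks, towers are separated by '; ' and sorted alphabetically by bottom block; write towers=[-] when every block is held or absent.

before: towers=[D/C; F; G; H/B/E/A] holding=-
pre[unstack(C, A)]: on(C,A) no, clear(C) yes, handempty yes
on(C,A) unmet → unstack(C, A) is a no-op
after:  towers=[D/C; F; G; H/B/E/A] holding=-

towers=[D/C; F; G; H/B/E/A] holding=-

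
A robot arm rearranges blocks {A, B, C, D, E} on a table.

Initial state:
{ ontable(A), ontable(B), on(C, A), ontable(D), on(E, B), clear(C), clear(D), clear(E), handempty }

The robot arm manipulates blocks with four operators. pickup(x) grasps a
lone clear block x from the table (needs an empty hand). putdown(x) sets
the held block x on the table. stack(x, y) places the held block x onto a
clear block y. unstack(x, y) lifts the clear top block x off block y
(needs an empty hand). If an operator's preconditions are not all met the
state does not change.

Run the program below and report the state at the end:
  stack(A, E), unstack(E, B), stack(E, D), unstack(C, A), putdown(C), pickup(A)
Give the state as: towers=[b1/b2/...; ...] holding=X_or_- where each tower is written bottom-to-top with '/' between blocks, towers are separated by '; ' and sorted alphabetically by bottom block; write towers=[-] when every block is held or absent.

towers=[B; C; D/E] holding=A

step 1 (stack(A, E)) [no-op]: towers=[A/C; B/E; D] holding=-
step 2 (unstack(E, B)): towers=[A/C; B; D] holding=E
step 3 (stack(E, D)): towers=[A/C; B; D/E] holding=-
step 4 (unstack(C, A)): towers=[A; B; D/E] holding=C
step 5 (putdown(C)): towers=[A; B; C; D/E] holding=-
step 6 (pickup(A)): towers=[B; C; D/E] holding=A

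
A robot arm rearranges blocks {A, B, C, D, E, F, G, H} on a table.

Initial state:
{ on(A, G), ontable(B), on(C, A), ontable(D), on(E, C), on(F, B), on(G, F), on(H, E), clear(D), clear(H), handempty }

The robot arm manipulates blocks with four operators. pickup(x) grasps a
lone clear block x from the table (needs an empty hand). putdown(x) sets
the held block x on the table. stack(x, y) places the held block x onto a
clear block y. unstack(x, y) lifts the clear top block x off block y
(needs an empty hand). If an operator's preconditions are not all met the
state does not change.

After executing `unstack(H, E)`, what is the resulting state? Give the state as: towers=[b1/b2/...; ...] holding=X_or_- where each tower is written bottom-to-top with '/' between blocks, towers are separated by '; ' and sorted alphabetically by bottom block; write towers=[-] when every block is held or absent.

towers=[B/F/G/A/C/E; D] holding=H

before: towers=[B/F/G/A/C/E/H; D] holding=-
pre[unstack(H, E)]: on(H,E) yes, clear(H) yes, handempty yes
all met → apply unstack(H, E)
after:  towers=[B/F/G/A/C/E; D] holding=H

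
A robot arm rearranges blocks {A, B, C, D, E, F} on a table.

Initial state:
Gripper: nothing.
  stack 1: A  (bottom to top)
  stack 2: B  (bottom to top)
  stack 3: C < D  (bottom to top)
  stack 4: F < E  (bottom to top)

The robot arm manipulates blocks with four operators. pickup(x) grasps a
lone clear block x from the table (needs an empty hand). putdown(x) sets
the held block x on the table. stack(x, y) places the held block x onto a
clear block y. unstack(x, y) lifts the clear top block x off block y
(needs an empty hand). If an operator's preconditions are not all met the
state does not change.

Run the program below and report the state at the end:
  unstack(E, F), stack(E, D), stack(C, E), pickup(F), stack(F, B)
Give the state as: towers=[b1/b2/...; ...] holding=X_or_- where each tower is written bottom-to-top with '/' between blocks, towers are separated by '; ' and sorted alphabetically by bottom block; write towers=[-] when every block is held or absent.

step 1 (unstack(E, F)): towers=[A; B; C/D; F] holding=E
step 2 (stack(E, D)): towers=[A; B; C/D/E; F] holding=-
step 3 (stack(C, E)) [no-op]: towers=[A; B; C/D/E; F] holding=-
step 4 (pickup(F)): towers=[A; B; C/D/E] holding=F
step 5 (stack(F, B)): towers=[A; B/F; C/D/E] holding=-

towers=[A; B/F; C/D/E] holding=-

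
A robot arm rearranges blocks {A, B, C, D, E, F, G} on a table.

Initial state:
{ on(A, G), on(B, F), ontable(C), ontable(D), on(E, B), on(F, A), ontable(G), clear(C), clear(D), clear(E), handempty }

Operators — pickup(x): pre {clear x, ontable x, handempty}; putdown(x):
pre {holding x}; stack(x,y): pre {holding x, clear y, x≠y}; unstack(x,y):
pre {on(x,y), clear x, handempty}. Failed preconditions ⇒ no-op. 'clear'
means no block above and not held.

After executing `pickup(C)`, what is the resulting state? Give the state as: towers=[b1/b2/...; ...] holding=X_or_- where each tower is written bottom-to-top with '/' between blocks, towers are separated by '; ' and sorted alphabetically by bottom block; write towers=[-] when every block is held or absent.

towers=[D; G/A/F/B/E] holding=C

before: towers=[C; D; G/A/F/B/E] holding=-
pre[pickup(C)]: clear(C) ✓, ontable(C) ✓, handempty ✓
all met → apply pickup(C)
after:  towers=[D; G/A/F/B/E] holding=C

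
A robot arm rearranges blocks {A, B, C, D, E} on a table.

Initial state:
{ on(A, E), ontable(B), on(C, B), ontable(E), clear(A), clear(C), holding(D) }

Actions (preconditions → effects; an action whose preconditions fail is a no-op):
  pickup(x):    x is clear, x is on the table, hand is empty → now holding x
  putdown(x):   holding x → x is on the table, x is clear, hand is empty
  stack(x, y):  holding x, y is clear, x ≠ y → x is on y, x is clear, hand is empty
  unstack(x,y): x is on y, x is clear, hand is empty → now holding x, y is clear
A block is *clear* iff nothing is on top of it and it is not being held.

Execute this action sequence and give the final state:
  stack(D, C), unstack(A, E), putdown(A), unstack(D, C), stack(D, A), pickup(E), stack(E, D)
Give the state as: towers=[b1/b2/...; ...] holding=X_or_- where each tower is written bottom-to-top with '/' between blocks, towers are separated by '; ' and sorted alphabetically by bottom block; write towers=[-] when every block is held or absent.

step 1 (stack(D, C)): towers=[B/C/D; E/A] holding=-
step 2 (unstack(A, E)): towers=[B/C/D; E] holding=A
step 3 (putdown(A)): towers=[A; B/C/D; E] holding=-
step 4 (unstack(D, C)): towers=[A; B/C; E] holding=D
step 5 (stack(D, A)): towers=[A/D; B/C; E] holding=-
step 6 (pickup(E)): towers=[A/D; B/C] holding=E
step 7 (stack(E, D)): towers=[A/D/E; B/C] holding=-

towers=[A/D/E; B/C] holding=-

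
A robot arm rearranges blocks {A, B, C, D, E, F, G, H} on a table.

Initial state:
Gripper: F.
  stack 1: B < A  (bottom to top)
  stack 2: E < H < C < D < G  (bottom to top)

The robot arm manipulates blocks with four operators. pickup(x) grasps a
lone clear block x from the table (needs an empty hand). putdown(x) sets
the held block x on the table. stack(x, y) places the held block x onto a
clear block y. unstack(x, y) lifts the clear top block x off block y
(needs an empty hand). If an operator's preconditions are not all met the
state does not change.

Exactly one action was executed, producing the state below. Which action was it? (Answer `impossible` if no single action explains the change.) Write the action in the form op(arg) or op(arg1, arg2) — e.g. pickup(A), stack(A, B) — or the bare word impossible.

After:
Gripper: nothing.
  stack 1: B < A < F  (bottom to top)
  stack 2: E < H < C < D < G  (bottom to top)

stack(F, A)

target: towers=[B/A/F; E/H/C/D/G] holding=-
        putdown(F) → towers=[B/A; E/H/C/D/G; F] holding=-
       stack(F, G) → towers=[B/A; E/H/C/D/G/F] holding=-
       stack(F, A) → towers=[B/A/F; E/H/C/D/G] holding=-  ← match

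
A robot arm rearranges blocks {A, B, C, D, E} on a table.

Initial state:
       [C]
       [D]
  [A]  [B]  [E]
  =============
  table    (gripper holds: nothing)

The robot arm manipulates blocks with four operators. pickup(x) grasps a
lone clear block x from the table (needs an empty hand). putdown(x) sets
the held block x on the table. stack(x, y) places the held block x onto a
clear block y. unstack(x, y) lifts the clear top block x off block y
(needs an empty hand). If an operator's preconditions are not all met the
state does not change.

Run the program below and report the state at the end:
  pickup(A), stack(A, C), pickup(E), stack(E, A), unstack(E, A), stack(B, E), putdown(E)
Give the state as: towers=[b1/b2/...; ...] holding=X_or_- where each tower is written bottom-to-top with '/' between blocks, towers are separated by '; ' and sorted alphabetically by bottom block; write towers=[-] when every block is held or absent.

towers=[B/D/C/A; E] holding=-

step 1 (pickup(A)): towers=[B/D/C; E] holding=A
step 2 (stack(A, C)): towers=[B/D/C/A; E] holding=-
step 3 (pickup(E)): towers=[B/D/C/A] holding=E
step 4 (stack(E, A)): towers=[B/D/C/A/E] holding=-
step 5 (unstack(E, A)): towers=[B/D/C/A] holding=E
step 6 (stack(B, E)) [no-op]: towers=[B/D/C/A] holding=E
step 7 (putdown(E)): towers=[B/D/C/A; E] holding=-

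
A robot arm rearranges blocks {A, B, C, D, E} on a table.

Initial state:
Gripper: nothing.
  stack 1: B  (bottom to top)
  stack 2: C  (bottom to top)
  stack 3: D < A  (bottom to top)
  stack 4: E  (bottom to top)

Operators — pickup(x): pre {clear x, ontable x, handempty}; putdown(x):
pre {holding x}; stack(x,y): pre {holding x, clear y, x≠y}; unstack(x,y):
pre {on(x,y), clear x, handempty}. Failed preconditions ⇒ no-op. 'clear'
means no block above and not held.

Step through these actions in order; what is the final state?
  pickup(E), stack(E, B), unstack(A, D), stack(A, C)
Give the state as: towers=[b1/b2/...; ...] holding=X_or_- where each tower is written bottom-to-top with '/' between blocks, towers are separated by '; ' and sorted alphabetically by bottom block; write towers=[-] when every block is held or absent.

step 1 (pickup(E)): towers=[B; C; D/A] holding=E
step 2 (stack(E, B)): towers=[B/E; C; D/A] holding=-
step 3 (unstack(A, D)): towers=[B/E; C; D] holding=A
step 4 (stack(A, C)): towers=[B/E; C/A; D] holding=-

towers=[B/E; C/A; D] holding=-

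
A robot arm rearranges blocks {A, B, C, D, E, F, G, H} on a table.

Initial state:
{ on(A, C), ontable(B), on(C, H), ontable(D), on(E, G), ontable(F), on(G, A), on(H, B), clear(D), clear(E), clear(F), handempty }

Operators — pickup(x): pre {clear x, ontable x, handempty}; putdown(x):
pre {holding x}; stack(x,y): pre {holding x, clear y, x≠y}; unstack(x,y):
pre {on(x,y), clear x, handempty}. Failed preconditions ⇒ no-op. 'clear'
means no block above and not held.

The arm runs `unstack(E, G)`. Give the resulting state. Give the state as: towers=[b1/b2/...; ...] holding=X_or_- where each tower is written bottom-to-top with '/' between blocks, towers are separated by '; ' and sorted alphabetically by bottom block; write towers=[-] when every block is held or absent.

before: towers=[B/H/C/A/G/E; D; F] holding=-
pre[unstack(E, G)]: on(E,G) ok, clear(E) ok, handempty ok
all met → apply unstack(E, G)
after:  towers=[B/H/C/A/G; D; F] holding=E

towers=[B/H/C/A/G; D; F] holding=E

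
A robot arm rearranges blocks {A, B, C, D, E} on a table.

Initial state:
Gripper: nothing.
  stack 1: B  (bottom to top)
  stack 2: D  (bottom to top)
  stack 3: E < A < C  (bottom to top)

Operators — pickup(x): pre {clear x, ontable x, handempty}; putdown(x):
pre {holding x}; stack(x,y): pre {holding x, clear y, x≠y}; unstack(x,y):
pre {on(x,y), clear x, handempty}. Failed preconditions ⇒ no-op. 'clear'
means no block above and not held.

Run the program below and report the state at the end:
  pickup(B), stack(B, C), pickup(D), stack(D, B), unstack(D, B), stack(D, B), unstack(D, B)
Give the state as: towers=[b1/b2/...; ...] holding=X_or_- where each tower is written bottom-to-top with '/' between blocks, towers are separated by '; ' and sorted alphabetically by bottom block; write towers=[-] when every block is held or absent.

step 1 (pickup(B)): towers=[D; E/A/C] holding=B
step 2 (stack(B, C)): towers=[D; E/A/C/B] holding=-
step 3 (pickup(D)): towers=[E/A/C/B] holding=D
step 4 (stack(D, B)): towers=[E/A/C/B/D] holding=-
step 5 (unstack(D, B)): towers=[E/A/C/B] holding=D
step 6 (stack(D, B)): towers=[E/A/C/B/D] holding=-
step 7 (unstack(D, B)): towers=[E/A/C/B] holding=D

towers=[E/A/C/B] holding=D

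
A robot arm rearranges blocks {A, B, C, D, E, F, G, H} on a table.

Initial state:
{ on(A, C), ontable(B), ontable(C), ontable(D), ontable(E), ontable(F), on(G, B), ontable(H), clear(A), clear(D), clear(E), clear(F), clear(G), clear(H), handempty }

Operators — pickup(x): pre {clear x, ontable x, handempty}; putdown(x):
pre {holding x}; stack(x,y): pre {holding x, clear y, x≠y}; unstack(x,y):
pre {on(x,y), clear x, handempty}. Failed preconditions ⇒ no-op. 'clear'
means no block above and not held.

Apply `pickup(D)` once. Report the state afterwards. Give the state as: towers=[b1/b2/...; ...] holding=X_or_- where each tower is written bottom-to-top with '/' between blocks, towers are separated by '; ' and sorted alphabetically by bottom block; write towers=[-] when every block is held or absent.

towers=[B/G; C/A; E; F; H] holding=D

before: towers=[B/G; C/A; D; E; F; H] holding=-
pre[pickup(D)]: clear(D) ok, ontable(D) ok, handempty ok
all met → apply pickup(D)
after:  towers=[B/G; C/A; E; F; H] holding=D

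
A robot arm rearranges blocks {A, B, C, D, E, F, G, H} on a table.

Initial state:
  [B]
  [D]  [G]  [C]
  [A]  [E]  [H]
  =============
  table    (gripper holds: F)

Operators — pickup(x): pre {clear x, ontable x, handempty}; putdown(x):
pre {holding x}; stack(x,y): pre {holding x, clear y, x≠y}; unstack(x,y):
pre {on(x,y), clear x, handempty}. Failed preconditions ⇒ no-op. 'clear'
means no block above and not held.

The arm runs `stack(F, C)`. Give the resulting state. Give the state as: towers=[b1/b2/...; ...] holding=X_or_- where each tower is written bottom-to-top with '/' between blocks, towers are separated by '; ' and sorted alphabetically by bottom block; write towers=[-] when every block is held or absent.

before: towers=[A/D/B; E/G; H/C] holding=F
pre[stack(F, C)]: holding(F) ok, clear(C) ok, F≠C ok
all met → apply stack(F, C)
after:  towers=[A/D/B; E/G; H/C/F] holding=-

towers=[A/D/B; E/G; H/C/F] holding=-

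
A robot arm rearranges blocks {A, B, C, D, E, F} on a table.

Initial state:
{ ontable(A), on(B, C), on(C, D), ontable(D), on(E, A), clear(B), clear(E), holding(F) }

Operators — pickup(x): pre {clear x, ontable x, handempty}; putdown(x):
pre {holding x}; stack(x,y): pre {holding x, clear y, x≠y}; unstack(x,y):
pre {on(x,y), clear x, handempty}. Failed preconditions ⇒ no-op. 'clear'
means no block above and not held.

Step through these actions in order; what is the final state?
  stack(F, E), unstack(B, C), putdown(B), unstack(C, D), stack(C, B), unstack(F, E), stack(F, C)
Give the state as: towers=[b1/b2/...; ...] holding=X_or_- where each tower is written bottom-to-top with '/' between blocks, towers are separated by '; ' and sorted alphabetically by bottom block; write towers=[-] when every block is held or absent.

step 1 (stack(F, E)): towers=[A/E/F; D/C/B] holding=-
step 2 (unstack(B, C)): towers=[A/E/F; D/C] holding=B
step 3 (putdown(B)): towers=[A/E/F; B; D/C] holding=-
step 4 (unstack(C, D)): towers=[A/E/F; B; D] holding=C
step 5 (stack(C, B)): towers=[A/E/F; B/C; D] holding=-
step 6 (unstack(F, E)): towers=[A/E; B/C; D] holding=F
step 7 (stack(F, C)): towers=[A/E; B/C/F; D] holding=-

towers=[A/E; B/C/F; D] holding=-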